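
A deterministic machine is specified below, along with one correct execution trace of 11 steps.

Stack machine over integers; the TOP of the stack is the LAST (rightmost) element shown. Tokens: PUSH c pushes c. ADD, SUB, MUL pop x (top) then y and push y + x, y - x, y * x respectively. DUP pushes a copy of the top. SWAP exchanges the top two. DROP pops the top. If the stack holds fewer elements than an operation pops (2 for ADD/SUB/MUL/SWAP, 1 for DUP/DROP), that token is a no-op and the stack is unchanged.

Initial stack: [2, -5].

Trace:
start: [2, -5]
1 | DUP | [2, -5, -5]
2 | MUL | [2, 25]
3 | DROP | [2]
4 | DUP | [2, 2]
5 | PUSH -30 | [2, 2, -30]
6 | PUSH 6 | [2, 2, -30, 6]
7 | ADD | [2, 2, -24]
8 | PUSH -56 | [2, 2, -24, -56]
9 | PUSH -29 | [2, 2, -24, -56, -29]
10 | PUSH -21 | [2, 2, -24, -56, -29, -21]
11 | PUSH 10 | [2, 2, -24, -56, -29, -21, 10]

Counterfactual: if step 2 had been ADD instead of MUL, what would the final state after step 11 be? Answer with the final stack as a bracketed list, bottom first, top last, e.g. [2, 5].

[2, 2, -24, -56, -29, -21, 10]

(re-executing from step 2 with the substitution; state before step 2: [2, -5, -5])
2 | ADD | [2, -10]
3 | DROP | [2]
4 | DUP | [2, 2]
5 | PUSH -30 | [2, 2, -30]
6 | PUSH 6 | [2, 2, -30, 6]
7 | ADD | [2, 2, -24]
8 | PUSH -56 | [2, 2, -24, -56]
9 | PUSH -29 | [2, 2, -24, -56, -29]
10 | PUSH -21 | [2, 2, -24, -56, -29, -21]
11 | PUSH 10 | [2, 2, -24, -56, -29, -21, 10]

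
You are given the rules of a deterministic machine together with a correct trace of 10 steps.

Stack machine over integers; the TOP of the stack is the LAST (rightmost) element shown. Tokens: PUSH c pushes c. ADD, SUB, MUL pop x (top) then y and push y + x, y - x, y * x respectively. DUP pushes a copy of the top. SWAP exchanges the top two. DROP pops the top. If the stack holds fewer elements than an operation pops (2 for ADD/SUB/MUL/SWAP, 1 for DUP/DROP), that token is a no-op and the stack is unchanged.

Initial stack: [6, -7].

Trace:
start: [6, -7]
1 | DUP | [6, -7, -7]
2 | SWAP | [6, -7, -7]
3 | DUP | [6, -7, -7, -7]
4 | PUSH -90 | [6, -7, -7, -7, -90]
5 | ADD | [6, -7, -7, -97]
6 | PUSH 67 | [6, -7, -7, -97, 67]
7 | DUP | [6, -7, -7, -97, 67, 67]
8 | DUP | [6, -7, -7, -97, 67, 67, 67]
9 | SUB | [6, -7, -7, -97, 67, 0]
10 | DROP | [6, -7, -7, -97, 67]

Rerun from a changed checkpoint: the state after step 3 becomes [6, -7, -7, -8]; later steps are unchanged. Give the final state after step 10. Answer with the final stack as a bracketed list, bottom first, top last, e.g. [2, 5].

[6, -7, -7, -98, 67]

state after step 3 := [6, -7, -7, -8]
4 | PUSH -90 | [6, -7, -7, -8, -90]
5 | ADD | [6, -7, -7, -98]
6 | PUSH 67 | [6, -7, -7, -98, 67]
7 | DUP | [6, -7, -7, -98, 67, 67]
8 | DUP | [6, -7, -7, -98, 67, 67, 67]
9 | SUB | [6, -7, -7, -98, 67, 0]
10 | DROP | [6, -7, -7, -98, 67]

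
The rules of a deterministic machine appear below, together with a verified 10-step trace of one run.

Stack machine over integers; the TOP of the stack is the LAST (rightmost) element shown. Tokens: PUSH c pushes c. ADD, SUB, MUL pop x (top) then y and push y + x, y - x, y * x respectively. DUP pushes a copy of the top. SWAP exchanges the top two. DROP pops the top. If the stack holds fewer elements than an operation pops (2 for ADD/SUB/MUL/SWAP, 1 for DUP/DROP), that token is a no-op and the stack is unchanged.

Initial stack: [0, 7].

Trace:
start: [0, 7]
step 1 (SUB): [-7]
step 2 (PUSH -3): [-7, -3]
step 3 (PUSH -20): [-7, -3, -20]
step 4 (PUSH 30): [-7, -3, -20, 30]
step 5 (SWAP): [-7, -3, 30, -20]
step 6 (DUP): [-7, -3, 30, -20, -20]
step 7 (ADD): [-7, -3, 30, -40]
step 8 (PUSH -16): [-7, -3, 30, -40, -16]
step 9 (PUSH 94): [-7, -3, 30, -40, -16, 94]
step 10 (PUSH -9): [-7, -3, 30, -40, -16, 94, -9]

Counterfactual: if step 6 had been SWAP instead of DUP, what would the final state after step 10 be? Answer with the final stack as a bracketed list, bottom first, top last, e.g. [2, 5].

(re-executing from step 6 with the substitution; state before step 6: [-7, -3, 30, -20])
step 6 (SWAP): [-7, -3, -20, 30]
step 7 (ADD): [-7, -3, 10]
step 8 (PUSH -16): [-7, -3, 10, -16]
step 9 (PUSH 94): [-7, -3, 10, -16, 94]
step 10 (PUSH -9): [-7, -3, 10, -16, 94, -9]

[-7, -3, 10, -16, 94, -9]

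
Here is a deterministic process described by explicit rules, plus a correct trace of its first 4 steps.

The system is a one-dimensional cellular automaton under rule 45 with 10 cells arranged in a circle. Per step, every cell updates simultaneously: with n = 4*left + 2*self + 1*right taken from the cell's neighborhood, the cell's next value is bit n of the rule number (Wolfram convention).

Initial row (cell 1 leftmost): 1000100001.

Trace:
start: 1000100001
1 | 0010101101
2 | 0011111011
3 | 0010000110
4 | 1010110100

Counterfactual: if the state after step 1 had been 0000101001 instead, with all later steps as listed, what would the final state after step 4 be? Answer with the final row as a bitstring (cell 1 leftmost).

state after step 1 := 0000101001
2 | 0110111001
3 | 1101100001
4 | 0011001101

0011001101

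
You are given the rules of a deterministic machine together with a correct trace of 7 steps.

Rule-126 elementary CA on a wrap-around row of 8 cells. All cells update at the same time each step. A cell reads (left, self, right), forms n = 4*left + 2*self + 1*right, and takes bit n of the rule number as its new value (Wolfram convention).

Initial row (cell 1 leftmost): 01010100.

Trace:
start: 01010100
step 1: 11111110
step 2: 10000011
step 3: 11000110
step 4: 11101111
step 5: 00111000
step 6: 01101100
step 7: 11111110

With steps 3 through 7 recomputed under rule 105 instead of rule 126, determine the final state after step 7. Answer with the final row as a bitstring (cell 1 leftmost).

10111010

(re-executing steps 3..7 under rule 105; state before step 3: 10000011)
step 3: 10111010
step 4: 01101101
step 5: 11111110
step 6: 10000011
step 7: 10111010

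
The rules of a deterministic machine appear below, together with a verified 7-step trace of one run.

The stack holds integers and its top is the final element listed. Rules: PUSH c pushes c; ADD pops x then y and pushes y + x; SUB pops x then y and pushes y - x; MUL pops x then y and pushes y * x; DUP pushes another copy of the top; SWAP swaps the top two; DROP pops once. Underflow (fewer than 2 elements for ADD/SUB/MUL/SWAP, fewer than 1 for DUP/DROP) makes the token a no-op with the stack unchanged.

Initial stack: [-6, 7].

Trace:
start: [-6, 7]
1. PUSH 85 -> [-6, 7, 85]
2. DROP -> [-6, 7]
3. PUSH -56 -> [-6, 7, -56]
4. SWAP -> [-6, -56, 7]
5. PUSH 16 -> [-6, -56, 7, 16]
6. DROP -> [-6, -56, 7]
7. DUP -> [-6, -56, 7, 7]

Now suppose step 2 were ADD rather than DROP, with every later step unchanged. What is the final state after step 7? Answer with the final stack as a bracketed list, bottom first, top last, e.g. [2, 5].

[-6, -56, 92, 92]

(re-executing from step 2 with the substitution; state before step 2: [-6, 7, 85])
2. ADD -> [-6, 92]
3. PUSH -56 -> [-6, 92, -56]
4. SWAP -> [-6, -56, 92]
5. PUSH 16 -> [-6, -56, 92, 16]
6. DROP -> [-6, -56, 92]
7. DUP -> [-6, -56, 92, 92]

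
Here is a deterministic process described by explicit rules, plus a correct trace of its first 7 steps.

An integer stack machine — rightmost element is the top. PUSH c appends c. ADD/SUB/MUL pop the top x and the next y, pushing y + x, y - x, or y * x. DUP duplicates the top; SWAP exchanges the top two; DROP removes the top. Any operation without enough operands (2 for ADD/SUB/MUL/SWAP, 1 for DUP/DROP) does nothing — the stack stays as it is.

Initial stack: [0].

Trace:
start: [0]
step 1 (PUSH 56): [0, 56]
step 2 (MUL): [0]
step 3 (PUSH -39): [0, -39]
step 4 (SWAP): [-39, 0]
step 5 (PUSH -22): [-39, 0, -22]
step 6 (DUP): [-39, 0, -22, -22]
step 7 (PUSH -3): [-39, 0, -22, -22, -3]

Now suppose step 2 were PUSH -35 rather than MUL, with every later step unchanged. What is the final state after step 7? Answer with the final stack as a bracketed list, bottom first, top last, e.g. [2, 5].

(re-executing from step 2 with the substitution; state before step 2: [0, 56])
step 2 (PUSH -35): [0, 56, -35]
step 3 (PUSH -39): [0, 56, -35, -39]
step 4 (SWAP): [0, 56, -39, -35]
step 5 (PUSH -22): [0, 56, -39, -35, -22]
step 6 (DUP): [0, 56, -39, -35, -22, -22]
step 7 (PUSH -3): [0, 56, -39, -35, -22, -22, -3]

[0, 56, -39, -35, -22, -22, -3]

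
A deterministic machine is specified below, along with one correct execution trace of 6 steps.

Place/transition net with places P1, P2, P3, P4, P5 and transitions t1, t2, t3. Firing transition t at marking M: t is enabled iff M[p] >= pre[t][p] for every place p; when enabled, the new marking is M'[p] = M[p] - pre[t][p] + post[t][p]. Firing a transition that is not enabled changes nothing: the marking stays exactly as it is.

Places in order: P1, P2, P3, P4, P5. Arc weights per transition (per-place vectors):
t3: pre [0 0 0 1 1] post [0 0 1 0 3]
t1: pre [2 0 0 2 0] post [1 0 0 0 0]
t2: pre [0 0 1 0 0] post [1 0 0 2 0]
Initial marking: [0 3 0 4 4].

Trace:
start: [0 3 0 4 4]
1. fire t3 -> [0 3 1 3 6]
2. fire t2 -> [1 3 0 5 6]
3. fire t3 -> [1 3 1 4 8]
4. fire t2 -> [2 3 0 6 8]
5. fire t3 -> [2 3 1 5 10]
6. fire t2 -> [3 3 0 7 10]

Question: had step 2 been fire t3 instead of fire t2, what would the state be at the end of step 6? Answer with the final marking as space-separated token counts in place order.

2 3 2 4 12

(re-executing from step 2 with the substitution; state before step 2: [0 3 1 3 6])
2. fire t3 -> [0 3 2 2 8]
3. fire t3 -> [0 3 3 1 10]
4. fire t2 -> [1 3 2 3 10]
5. fire t3 -> [1 3 3 2 12]
6. fire t2 -> [2 3 2 4 12]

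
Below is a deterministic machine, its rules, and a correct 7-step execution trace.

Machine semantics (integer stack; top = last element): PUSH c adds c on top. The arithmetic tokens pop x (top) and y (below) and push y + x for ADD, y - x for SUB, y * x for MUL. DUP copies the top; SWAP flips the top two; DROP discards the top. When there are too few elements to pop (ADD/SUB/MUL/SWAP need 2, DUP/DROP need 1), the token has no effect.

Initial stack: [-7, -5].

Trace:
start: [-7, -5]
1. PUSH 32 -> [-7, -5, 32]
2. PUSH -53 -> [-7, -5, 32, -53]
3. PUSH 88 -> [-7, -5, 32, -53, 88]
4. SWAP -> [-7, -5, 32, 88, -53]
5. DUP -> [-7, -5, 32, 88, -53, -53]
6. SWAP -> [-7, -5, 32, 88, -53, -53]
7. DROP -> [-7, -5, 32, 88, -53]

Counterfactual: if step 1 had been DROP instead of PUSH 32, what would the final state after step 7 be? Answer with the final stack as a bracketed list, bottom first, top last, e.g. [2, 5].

[-7, 88, -53]

(re-executing from step 1 with the substitution; state before step 1: [-7, -5])
1. DROP -> [-7]
2. PUSH -53 -> [-7, -53]
3. PUSH 88 -> [-7, -53, 88]
4. SWAP -> [-7, 88, -53]
5. DUP -> [-7, 88, -53, -53]
6. SWAP -> [-7, 88, -53, -53]
7. DROP -> [-7, 88, -53]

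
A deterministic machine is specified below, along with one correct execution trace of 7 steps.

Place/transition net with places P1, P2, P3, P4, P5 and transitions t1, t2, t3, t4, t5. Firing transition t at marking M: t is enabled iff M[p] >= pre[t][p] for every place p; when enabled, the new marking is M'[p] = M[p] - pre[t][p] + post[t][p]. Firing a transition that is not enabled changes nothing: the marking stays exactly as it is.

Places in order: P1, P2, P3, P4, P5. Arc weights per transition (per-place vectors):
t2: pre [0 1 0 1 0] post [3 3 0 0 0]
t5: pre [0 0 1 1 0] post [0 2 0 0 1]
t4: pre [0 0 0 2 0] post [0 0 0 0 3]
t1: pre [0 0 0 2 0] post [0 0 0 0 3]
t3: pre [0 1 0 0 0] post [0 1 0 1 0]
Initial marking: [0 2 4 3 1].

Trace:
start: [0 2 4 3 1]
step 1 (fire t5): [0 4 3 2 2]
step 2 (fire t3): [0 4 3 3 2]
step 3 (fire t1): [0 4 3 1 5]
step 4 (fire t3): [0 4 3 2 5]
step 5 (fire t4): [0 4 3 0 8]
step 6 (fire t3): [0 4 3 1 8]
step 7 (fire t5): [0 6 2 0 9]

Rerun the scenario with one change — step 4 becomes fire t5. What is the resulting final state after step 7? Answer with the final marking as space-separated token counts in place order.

0 8 1 0 7

(re-executing from step 4 with the substitution; state before step 4: [0 4 3 1 5])
step 4 (fire t5): [0 6 2 0 6]
step 5 (fire t4): [0 6 2 0 6]
step 6 (fire t3): [0 6 2 1 6]
step 7 (fire t5): [0 8 1 0 7]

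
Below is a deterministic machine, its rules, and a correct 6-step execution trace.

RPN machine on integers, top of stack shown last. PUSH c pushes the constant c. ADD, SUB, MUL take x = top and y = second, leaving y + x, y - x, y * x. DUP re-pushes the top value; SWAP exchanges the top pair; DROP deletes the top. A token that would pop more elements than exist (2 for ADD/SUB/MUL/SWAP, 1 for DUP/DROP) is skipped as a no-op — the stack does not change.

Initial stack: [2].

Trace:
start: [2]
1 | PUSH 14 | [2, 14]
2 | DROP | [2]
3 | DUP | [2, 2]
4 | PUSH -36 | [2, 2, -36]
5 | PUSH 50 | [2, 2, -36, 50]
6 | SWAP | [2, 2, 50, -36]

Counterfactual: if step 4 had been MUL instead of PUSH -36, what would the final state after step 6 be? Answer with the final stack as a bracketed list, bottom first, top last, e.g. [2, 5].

(re-executing from step 4 with the substitution; state before step 4: [2, 2])
4 | MUL | [4]
5 | PUSH 50 | [4, 50]
6 | SWAP | [50, 4]

[50, 4]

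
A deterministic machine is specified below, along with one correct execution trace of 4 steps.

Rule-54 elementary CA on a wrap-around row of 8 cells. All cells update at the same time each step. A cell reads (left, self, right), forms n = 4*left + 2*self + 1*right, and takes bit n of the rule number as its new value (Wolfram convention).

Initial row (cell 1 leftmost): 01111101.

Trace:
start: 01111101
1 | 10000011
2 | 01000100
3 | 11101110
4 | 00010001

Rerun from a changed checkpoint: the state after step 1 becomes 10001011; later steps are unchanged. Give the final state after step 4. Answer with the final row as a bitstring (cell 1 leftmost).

00010111

state after step 1 := 10001011
2 | 01011100
3 | 11100010
4 | 00010111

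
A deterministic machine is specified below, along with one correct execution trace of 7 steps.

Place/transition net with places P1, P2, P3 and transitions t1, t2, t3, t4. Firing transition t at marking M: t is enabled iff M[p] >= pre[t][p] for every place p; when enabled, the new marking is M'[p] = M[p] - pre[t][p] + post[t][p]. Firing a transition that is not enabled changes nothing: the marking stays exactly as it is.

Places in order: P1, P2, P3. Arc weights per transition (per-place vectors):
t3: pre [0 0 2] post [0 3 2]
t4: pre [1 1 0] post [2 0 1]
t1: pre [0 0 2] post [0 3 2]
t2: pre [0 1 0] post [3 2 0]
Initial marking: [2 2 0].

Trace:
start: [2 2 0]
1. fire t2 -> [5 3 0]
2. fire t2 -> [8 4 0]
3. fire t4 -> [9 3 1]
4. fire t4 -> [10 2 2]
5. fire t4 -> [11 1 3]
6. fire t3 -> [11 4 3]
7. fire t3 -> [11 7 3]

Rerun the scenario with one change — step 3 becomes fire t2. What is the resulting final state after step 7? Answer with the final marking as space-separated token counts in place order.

13 9 2

(re-executing from step 3 with the substitution; state before step 3: [8 4 0])
3. fire t2 -> [11 5 0]
4. fire t4 -> [12 4 1]
5. fire t4 -> [13 3 2]
6. fire t3 -> [13 6 2]
7. fire t3 -> [13 9 2]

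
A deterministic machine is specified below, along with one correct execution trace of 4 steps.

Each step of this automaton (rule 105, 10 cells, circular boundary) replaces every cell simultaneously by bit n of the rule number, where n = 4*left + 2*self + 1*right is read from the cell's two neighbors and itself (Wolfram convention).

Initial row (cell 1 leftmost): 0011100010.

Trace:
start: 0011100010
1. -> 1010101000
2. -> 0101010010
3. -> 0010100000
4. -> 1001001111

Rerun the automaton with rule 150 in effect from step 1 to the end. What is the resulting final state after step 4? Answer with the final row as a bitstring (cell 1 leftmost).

1001001111

(re-executing steps 1..4 under rule 150; state before step 1: 0011100010)
1. -> 0101010111
2. -> 0101010010
3. -> 1101011111
4. -> 1001001111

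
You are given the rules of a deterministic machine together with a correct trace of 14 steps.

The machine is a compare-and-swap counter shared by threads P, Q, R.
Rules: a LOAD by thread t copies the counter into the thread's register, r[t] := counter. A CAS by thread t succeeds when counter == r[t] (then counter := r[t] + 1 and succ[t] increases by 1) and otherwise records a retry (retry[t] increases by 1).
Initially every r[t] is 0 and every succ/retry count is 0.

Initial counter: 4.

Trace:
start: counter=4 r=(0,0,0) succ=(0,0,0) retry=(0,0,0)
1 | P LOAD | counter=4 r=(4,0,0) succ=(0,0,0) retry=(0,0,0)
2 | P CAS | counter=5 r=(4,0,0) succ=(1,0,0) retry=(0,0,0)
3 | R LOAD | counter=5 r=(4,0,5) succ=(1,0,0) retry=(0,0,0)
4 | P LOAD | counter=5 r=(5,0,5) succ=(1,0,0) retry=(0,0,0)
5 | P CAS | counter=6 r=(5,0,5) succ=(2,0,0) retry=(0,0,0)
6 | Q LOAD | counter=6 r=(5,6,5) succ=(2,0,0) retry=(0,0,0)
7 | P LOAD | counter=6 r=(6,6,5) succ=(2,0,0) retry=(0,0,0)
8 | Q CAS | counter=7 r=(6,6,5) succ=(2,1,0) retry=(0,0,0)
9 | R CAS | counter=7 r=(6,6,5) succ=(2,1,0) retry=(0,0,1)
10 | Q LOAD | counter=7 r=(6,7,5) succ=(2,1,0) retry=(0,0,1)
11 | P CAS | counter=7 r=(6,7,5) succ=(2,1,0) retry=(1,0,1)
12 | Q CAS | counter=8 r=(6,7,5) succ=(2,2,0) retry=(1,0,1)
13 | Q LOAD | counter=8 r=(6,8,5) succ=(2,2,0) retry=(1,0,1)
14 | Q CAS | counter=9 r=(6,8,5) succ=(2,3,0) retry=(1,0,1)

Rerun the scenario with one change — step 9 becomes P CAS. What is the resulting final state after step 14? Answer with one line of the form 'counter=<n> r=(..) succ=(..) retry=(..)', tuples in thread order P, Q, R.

(re-executing from step 9 with the substitution; state before step 9: counter=7 r=(6,6,5) succ=(2,1,0) retry=(0,0,0))
9 | P CAS | counter=7 r=(6,6,5) succ=(2,1,0) retry=(1,0,0)
10 | Q LOAD | counter=7 r=(6,7,5) succ=(2,1,0) retry=(1,0,0)
11 | P CAS | counter=7 r=(6,7,5) succ=(2,1,0) retry=(2,0,0)
12 | Q CAS | counter=8 r=(6,7,5) succ=(2,2,0) retry=(2,0,0)
13 | Q LOAD | counter=8 r=(6,8,5) succ=(2,2,0) retry=(2,0,0)
14 | Q CAS | counter=9 r=(6,8,5) succ=(2,3,0) retry=(2,0,0)

counter=9 r=(6,8,5) succ=(2,3,0) retry=(2,0,0)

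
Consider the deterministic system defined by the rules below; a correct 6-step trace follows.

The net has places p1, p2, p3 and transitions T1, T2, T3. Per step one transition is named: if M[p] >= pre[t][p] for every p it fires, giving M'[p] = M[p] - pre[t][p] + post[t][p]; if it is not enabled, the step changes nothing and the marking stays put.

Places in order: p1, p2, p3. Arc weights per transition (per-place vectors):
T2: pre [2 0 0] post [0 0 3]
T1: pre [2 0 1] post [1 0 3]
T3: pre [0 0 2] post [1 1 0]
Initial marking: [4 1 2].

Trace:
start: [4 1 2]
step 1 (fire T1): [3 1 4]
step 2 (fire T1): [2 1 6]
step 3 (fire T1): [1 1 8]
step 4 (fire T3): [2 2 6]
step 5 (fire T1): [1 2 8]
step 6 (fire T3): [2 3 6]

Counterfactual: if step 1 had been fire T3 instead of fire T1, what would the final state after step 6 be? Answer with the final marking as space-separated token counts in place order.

(re-executing from step 1 with the substitution; state before step 1: [4 1 2])
step 1 (fire T3): [5 2 0]
step 2 (fire T1): [5 2 0]
step 3 (fire T1): [5 2 0]
step 4 (fire T3): [5 2 0]
step 5 (fire T1): [5 2 0]
step 6 (fire T3): [5 2 0]

5 2 0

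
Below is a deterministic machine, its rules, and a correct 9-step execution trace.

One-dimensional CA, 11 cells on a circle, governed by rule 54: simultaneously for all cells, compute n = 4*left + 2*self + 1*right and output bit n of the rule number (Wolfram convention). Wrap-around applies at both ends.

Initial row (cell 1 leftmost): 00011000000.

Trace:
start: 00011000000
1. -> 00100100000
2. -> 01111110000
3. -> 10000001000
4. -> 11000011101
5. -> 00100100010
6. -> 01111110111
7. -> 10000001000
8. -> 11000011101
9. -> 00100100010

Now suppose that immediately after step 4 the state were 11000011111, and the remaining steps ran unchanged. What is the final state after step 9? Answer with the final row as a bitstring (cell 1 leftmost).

state after step 4 := 11000011111
5. -> 00100100000
6. -> 01111110000
7. -> 10000001000
8. -> 11000011101
9. -> 00100100010

00100100010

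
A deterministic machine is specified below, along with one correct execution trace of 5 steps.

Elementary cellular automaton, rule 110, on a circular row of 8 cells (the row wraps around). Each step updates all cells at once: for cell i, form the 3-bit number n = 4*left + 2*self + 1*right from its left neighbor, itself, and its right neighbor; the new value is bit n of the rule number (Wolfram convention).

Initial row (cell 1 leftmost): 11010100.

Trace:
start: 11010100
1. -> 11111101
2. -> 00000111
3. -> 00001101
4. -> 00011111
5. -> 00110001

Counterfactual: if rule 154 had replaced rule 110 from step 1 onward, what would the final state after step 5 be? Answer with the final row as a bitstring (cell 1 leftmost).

(re-executing steps 1..5 under rule 154; state before step 1: 11010100)
1. -> 10000011
2. -> 01000111
3. -> 00101110
4. -> 01001101
5. -> 00111000

00111000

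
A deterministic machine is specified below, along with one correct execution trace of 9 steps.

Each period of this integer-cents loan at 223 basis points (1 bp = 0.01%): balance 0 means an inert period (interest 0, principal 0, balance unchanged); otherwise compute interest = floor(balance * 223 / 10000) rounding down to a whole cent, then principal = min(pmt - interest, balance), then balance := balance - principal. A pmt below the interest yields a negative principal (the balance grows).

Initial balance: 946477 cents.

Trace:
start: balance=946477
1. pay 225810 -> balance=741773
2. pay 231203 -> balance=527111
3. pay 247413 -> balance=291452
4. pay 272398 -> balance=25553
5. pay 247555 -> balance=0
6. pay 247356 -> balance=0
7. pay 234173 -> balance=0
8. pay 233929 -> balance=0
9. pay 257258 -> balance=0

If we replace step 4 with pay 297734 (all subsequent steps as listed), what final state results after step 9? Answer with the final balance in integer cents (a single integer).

0

(re-executing from step 4 with the substitution; state before step 4: balance=291452)
4. pay 297734 -> balance=217
5. pay 247555 -> balance=0
6. pay 247356 -> balance=0
7. pay 234173 -> balance=0
8. pay 233929 -> balance=0
9. pay 257258 -> balance=0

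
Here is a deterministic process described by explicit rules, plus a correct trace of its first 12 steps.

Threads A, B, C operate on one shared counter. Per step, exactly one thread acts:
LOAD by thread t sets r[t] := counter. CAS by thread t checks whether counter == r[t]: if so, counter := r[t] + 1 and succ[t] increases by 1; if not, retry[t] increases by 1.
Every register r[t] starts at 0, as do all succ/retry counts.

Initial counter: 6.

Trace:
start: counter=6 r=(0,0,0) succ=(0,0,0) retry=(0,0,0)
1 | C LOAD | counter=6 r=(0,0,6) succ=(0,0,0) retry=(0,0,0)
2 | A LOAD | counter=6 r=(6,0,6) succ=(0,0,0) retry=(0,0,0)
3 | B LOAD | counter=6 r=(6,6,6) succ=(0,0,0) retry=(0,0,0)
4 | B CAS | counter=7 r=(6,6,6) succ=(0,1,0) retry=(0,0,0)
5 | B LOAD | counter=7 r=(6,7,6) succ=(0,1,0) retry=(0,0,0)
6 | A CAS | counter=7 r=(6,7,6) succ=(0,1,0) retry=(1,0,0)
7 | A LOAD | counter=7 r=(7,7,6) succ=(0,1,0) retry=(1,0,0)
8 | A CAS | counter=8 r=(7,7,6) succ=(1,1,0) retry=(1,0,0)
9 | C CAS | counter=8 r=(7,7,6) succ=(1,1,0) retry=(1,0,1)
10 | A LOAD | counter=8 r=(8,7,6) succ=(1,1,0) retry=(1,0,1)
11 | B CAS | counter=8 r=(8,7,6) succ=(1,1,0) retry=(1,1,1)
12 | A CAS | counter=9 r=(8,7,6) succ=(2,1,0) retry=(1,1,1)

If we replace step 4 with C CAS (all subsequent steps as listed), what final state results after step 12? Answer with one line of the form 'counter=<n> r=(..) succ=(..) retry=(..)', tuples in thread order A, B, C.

(re-executing from step 4 with the substitution; state before step 4: counter=6 r=(6,6,6) succ=(0,0,0) retry=(0,0,0))
4 | C CAS | counter=7 r=(6,6,6) succ=(0,0,1) retry=(0,0,0)
5 | B LOAD | counter=7 r=(6,7,6) succ=(0,0,1) retry=(0,0,0)
6 | A CAS | counter=7 r=(6,7,6) succ=(0,0,1) retry=(1,0,0)
7 | A LOAD | counter=7 r=(7,7,6) succ=(0,0,1) retry=(1,0,0)
8 | A CAS | counter=8 r=(7,7,6) succ=(1,0,1) retry=(1,0,0)
9 | C CAS | counter=8 r=(7,7,6) succ=(1,0,1) retry=(1,0,1)
10 | A LOAD | counter=8 r=(8,7,6) succ=(1,0,1) retry=(1,0,1)
11 | B CAS | counter=8 r=(8,7,6) succ=(1,0,1) retry=(1,1,1)
12 | A CAS | counter=9 r=(8,7,6) succ=(2,0,1) retry=(1,1,1)

counter=9 r=(8,7,6) succ=(2,0,1) retry=(1,1,1)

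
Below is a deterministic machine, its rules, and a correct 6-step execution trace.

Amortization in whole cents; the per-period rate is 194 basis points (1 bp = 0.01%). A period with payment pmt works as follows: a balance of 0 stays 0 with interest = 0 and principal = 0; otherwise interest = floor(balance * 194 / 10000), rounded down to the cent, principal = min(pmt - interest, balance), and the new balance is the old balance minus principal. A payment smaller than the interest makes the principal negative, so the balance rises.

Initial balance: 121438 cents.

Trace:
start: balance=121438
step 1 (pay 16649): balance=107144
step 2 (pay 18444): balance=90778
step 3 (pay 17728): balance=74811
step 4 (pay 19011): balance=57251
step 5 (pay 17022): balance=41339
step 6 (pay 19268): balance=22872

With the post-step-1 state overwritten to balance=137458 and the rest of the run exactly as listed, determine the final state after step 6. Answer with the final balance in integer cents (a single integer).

state after step 1 := balance=137458
step 2 (pay 18444): balance=121680
step 3 (pay 17728): balance=106312
step 4 (pay 19011): balance=89363
step 5 (pay 17022): balance=74074
step 6 (pay 19268): balance=56243

56243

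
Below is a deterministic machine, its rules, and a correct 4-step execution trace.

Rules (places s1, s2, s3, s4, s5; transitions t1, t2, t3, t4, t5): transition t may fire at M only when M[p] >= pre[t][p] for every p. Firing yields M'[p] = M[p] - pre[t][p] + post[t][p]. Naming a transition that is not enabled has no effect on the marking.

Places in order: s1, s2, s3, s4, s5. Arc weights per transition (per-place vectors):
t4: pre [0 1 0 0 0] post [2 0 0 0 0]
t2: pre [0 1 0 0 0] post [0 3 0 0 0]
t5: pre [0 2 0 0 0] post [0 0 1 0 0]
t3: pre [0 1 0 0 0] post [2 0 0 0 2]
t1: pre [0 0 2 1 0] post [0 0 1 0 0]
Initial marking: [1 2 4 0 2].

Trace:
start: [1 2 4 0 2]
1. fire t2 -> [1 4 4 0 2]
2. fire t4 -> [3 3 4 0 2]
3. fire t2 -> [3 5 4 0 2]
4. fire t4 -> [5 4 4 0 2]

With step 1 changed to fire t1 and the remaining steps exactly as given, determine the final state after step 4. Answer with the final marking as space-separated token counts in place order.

5 2 4 0 2

(re-executing from step 1 with the substitution; state before step 1: [1 2 4 0 2])
1. fire t1 -> [1 2 4 0 2]
2. fire t4 -> [3 1 4 0 2]
3. fire t2 -> [3 3 4 0 2]
4. fire t4 -> [5 2 4 0 2]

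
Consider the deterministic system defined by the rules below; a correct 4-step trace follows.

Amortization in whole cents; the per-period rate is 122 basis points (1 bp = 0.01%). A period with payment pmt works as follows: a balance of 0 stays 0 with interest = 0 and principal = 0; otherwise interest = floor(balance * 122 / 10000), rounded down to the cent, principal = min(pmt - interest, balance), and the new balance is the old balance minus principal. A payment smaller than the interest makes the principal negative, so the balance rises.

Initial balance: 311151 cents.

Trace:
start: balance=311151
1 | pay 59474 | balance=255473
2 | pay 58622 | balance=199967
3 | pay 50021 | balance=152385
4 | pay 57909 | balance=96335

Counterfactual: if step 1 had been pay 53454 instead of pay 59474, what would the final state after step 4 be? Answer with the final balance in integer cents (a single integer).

(re-executing from step 1 with the substitution; state before step 1: balance=311151)
1 | pay 53454 | balance=261493
2 | pay 58622 | balance=206061
3 | pay 50021 | balance=158553
4 | pay 57909 | balance=102578

102578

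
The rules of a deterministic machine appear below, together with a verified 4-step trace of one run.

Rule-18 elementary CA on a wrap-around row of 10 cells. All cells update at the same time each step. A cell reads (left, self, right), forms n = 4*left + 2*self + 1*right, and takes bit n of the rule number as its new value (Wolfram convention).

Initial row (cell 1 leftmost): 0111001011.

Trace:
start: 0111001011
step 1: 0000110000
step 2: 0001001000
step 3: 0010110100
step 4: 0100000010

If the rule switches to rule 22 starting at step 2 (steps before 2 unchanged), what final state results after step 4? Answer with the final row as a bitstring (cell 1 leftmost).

(re-executing steps 2..4 under rule 22; state before step 2: 0000110000)
step 2: 0001001000
step 3: 0011111100
step 4: 0100000010

0100000010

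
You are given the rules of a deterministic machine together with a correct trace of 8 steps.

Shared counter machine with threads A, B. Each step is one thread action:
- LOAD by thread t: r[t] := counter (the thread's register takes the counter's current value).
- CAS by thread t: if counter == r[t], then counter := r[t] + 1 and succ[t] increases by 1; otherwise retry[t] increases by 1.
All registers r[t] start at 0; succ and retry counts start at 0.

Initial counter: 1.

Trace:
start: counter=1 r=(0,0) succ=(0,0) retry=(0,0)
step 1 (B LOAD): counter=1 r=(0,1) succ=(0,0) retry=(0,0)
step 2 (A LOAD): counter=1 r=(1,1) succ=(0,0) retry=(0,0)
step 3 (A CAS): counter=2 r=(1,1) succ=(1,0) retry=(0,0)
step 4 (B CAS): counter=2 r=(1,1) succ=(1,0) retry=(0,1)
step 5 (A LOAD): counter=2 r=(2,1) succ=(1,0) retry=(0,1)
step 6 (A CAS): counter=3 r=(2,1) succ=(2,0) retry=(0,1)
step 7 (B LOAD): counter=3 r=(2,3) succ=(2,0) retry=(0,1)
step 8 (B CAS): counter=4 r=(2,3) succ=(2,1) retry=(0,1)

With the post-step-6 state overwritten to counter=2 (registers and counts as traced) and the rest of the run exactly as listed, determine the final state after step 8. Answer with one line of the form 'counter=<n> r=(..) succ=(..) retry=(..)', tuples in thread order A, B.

state after step 6 := counter=2 r=(2,1) succ=(2,0) retry=(0,1)
step 7 (B LOAD): counter=2 r=(2,2) succ=(2,0) retry=(0,1)
step 8 (B CAS): counter=3 r=(2,2) succ=(2,1) retry=(0,1)

counter=3 r=(2,2) succ=(2,1) retry=(0,1)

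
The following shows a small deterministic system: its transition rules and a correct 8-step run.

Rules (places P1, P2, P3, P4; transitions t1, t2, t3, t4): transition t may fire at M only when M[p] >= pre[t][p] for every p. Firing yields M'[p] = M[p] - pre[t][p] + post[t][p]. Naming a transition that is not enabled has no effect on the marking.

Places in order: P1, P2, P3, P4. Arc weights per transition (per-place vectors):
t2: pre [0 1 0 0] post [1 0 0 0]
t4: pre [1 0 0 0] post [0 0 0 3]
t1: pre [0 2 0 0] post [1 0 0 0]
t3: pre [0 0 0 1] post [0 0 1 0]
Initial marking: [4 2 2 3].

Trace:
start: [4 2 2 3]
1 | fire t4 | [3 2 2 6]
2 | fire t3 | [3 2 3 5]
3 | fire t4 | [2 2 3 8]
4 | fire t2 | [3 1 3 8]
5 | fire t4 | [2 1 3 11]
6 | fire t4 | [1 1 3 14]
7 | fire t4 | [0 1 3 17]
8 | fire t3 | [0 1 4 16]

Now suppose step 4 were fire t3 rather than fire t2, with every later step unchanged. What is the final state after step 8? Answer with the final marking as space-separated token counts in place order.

(re-executing from step 4 with the substitution; state before step 4: [2 2 3 8])
4 | fire t3 | [2 2 4 7]
5 | fire t4 | [1 2 4 10]
6 | fire t4 | [0 2 4 13]
7 | fire t4 | [0 2 4 13]
8 | fire t3 | [0 2 5 12]

0 2 5 12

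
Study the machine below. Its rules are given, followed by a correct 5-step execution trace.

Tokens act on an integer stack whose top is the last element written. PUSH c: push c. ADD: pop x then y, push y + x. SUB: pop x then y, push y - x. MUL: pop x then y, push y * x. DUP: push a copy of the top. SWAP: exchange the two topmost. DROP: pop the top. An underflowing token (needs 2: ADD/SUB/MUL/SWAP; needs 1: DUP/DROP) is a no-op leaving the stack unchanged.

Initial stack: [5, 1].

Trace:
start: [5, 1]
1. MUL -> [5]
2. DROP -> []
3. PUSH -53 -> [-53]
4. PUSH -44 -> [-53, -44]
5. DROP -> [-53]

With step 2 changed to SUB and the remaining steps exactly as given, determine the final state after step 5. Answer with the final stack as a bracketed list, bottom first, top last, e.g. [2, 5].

[5, -53]

(re-executing from step 2 with the substitution; state before step 2: [5])
2. SUB -> [5]
3. PUSH -53 -> [5, -53]
4. PUSH -44 -> [5, -53, -44]
5. DROP -> [5, -53]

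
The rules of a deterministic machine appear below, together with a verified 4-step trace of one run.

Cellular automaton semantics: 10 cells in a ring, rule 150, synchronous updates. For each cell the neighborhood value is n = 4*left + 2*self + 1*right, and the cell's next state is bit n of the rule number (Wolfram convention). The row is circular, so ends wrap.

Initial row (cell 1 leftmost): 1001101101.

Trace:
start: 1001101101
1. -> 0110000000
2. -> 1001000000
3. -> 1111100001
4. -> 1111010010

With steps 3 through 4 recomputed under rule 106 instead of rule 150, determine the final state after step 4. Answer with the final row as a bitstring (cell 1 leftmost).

0100000010

(re-executing steps 3..4 under rule 106; state before step 3: 1001000000)
3. -> 0010000001
4. -> 0100000010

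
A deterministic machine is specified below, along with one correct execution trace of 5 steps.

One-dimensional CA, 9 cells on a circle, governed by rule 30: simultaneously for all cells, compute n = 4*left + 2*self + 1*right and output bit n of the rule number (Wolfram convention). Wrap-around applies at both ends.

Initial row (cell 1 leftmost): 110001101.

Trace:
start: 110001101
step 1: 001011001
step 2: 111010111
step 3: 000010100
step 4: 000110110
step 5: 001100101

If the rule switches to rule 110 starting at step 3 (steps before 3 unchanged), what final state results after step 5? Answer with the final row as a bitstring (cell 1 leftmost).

(re-executing steps 3..5 under rule 110; state before step 3: 111010111)
step 3: 001111100
step 4: 011000100
step 5: 111001100

111001100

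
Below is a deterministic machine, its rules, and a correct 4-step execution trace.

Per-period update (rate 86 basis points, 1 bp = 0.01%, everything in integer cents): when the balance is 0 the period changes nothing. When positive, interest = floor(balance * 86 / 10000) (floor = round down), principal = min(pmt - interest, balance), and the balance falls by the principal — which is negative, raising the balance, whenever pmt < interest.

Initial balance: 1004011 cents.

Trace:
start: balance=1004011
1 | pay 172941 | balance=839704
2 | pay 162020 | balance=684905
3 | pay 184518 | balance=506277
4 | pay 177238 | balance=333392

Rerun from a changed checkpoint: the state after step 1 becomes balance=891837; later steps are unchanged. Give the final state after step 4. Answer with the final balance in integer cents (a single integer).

state after step 1 := balance=891837
2 | pay 162020 | balance=737486
3 | pay 184518 | balance=559310
4 | pay 177238 | balance=386882

386882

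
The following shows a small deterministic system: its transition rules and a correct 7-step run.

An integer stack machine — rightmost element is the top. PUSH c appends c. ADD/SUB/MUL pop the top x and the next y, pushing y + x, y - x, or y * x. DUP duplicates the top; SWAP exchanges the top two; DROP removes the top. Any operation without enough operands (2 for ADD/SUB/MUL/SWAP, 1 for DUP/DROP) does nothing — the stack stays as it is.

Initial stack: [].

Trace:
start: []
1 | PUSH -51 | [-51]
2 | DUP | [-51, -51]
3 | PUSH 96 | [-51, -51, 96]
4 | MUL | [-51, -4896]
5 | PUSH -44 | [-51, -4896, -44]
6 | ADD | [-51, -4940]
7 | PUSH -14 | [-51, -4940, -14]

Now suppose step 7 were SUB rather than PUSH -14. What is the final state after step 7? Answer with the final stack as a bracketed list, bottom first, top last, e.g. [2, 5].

(re-executing from step 7 with the substitution; state before step 7: [-51, -4940])
7 | SUB | [4889]

[4889]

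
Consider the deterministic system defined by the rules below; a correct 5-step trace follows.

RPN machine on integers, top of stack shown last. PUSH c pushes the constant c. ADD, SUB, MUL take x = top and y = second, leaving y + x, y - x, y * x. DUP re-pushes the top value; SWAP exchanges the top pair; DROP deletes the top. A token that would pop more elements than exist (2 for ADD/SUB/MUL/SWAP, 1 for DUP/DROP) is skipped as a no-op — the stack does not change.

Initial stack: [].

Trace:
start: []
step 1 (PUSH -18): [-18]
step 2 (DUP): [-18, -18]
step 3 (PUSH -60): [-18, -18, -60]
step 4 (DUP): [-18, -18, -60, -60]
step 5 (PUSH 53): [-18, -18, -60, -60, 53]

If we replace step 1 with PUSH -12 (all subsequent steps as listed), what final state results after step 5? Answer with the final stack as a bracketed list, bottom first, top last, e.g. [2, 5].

[-12, -12, -60, -60, 53]

(re-executing from step 1 with the substitution; state before step 1: [])
step 1 (PUSH -12): [-12]
step 2 (DUP): [-12, -12]
step 3 (PUSH -60): [-12, -12, -60]
step 4 (DUP): [-12, -12, -60, -60]
step 5 (PUSH 53): [-12, -12, -60, -60, 53]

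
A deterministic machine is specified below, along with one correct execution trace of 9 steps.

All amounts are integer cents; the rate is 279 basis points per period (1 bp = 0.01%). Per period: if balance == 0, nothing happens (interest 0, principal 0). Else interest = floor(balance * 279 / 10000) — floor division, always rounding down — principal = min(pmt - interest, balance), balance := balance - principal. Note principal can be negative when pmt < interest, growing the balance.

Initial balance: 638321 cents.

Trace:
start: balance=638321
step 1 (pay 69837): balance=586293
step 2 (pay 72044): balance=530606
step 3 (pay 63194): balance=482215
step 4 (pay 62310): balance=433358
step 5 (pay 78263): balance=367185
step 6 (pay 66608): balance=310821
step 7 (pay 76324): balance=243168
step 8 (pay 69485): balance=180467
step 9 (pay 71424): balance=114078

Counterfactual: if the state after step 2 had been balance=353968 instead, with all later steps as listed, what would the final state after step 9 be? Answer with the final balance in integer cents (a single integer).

state after step 2 := balance=353968
step 3 (pay 63194): balance=300649
step 4 (pay 62310): balance=246727
step 5 (pay 78263): balance=175347
step 6 (pay 66608): balance=113631
step 7 (pay 76324): balance=40477
step 8 (pay 69485): balance=0
step 9 (pay 71424): balance=0

0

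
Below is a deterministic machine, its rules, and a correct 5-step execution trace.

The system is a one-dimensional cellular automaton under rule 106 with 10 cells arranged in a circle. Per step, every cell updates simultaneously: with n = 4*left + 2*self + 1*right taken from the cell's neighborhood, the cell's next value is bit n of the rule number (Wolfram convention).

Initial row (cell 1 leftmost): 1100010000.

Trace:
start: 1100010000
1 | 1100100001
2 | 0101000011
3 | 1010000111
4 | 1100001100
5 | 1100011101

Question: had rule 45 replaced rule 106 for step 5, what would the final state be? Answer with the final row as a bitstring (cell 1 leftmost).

(re-executing step 5 under rule 45; state before step 5: 1100001100)
5 | 1001101000

1001101000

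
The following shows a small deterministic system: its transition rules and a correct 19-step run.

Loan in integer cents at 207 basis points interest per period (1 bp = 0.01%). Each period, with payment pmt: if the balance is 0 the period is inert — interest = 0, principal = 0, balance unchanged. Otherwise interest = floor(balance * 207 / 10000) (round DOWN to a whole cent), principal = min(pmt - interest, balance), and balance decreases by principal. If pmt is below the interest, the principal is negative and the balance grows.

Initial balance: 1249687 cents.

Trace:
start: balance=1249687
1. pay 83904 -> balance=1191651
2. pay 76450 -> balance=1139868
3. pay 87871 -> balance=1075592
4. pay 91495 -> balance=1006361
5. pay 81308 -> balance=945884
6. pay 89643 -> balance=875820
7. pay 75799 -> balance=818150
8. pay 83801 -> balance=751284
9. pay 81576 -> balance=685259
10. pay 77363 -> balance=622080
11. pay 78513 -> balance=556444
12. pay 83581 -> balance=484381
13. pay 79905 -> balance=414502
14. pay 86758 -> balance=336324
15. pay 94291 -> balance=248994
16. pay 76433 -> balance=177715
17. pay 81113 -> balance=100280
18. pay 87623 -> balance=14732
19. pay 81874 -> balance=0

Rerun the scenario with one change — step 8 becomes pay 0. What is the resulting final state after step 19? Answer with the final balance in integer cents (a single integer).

38150

(re-executing from step 8 with the substitution; state before step 8: balance=818150)
8. pay 0 -> balance=835085
9. pay 81576 -> balance=770795
10. pay 77363 -> balance=709387
11. pay 78513 -> balance=645558
12. pay 83581 -> balance=575340
13. pay 79905 -> balance=507344
14. pay 86758 -> balance=431088
15. pay 94291 -> balance=345720
16. pay 76433 -> balance=276443
17. pay 81113 -> balance=201052
18. pay 87623 -> balance=117590
19. pay 81874 -> balance=38150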